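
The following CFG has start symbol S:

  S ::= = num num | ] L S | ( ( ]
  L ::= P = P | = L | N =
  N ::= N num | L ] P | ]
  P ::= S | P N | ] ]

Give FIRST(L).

{ (, =, ] }

From L ::= P = P: add FIRST(P) = { (, =, ] }.
L ::= = L contributes {=}.
From L ::= N =: add FIRST(N) = { (, =, ] }.
Union: FIRST(L) = { (, =, ] }.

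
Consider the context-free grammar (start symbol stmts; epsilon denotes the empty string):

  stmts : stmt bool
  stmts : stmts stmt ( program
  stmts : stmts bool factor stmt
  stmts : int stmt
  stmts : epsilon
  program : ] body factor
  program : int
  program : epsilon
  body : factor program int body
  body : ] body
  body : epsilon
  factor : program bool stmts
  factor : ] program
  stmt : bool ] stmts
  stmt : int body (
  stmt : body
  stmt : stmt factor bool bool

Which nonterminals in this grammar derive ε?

{ body, program, stmt, stmts }

Directly nullable (have an epsilon-production): stmts, program, body.
stmt : body with every symbol nullable, so stmt is nullable.
No other nonterminal has a production whose RHS symbols are all nullable.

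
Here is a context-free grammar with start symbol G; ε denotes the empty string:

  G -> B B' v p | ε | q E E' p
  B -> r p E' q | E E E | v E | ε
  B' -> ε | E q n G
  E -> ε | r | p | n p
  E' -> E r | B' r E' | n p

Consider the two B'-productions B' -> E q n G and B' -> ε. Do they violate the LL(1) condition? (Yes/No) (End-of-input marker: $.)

Yes

FIRST(E q n G) = { n, p, q, r } and FIRST(ε) = { ε }.
The second alternative is nullable and FOLLOW(B') = { r, v } shares r with FIRST of the first — conflict.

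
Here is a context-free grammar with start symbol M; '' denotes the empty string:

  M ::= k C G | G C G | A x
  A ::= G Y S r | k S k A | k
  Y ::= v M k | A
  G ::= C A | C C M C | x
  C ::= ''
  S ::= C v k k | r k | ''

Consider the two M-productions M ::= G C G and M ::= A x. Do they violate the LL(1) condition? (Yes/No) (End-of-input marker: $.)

Yes

FIRST(G C G) = { k, x } and FIRST(A x) = { k, x }.
Both contain k, so the two alternatives are not disjoint — LL(1) conflict.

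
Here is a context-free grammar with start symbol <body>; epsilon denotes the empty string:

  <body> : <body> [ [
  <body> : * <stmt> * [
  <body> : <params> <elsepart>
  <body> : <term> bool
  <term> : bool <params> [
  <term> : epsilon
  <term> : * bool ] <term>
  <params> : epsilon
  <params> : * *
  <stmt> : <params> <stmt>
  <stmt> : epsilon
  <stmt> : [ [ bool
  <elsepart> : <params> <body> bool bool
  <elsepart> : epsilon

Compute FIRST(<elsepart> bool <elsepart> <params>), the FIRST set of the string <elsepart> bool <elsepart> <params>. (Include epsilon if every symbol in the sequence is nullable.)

{ *, [, bool }

Add FIRST(<elsepart>)\{epsilon} = { *, [, bool }; <elsepart> is nullable, continue.
bool is a terminal; add {bool} and stop.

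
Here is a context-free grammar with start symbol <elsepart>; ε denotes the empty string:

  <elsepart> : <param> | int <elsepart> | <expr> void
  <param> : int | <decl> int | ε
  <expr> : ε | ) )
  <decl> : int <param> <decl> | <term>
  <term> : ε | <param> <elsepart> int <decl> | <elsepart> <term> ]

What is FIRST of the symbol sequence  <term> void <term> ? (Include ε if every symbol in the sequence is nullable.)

{ ), ], int, void }

Add FIRST(<term>)\{ε} = { ), ], int, void }; <term> is nullable, continue.
void is a terminal; add {void} and stop.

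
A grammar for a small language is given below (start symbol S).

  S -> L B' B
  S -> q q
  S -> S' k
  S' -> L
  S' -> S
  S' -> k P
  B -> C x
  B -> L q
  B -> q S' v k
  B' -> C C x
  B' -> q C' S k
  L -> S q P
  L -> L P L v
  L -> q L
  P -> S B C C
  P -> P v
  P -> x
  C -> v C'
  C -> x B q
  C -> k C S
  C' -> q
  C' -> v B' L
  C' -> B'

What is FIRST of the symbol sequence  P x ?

Add FIRST(P) = { k, q, x }; P is not nullable, stop.

{ k, q, x }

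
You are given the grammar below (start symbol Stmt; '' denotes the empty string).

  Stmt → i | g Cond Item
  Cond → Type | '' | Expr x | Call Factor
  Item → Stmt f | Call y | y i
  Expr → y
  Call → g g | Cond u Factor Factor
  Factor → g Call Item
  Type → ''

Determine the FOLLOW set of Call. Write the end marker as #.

In Cond → Call Factor: add FIRST(Factor) = { g }.
In Item → Call y: add FIRST(y) = { y }.
In Factor → g Call Item: add FIRST(Item) = { g, i, u, y }.
Union: FOLLOW(Call) = { g, i, u, y }.

{ g, i, u, y }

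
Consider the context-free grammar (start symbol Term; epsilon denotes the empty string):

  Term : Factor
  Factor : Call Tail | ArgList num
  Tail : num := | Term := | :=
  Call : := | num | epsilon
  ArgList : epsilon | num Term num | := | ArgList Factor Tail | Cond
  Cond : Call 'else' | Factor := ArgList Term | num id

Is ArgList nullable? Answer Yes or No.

ArgList has an epsilon-production, so ArgList ⇒ epsilon.

Yes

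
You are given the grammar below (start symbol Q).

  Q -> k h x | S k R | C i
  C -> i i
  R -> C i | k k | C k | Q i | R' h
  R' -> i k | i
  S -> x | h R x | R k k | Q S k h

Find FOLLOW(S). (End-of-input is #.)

In Q -> S k R: add FIRST(k R) = { k }.
In S -> Q S k h: add FIRST(k h) = { k }.
Union: FOLLOW(S) = { k }.

{ k }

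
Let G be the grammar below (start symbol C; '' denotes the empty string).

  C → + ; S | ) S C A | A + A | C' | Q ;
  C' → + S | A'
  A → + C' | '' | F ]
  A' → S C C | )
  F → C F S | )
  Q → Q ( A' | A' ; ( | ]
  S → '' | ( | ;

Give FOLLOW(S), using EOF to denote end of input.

{ EOF, (, ), +, ;, ] }

In C → + ; S: S is at the end, add FOLLOW(C) = { EOF, (, ), +, ;, ] }.
In C → ) S C A: add FIRST(C A) = { (, ), +, ;, ] }.
In C' → + S: S is at the end, add FOLLOW(C') = { EOF, (, ), +, ;, ] }.
In A' → S C C: add FIRST(C C) = { (, ), +, ;, ] }.
In F → C F S: S is at the end, add FOLLOW(F) = { (, ;, ] }.
Union: FOLLOW(S) = { EOF, (, ), +, ;, ] }.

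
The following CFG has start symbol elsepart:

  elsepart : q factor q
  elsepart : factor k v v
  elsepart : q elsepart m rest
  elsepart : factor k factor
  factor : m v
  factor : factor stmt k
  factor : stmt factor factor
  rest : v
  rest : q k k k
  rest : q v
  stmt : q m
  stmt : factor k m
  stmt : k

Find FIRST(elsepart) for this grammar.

elsepart : q factor q contributes {q}.
From elsepart : factor k v v: add FIRST(factor) = { k, m, q }.
elsepart : q elsepart m rest contributes {q}.
From elsepart : factor k factor: add FIRST(factor) = { k, m, q }.
Union: FIRST(elsepart) = { k, m, q }.

{ k, m, q }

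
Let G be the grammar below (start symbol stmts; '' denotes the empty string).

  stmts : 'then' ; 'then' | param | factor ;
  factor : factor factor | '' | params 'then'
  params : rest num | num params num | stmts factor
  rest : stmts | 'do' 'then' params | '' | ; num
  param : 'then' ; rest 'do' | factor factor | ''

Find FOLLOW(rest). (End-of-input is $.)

{ 'do', num }

In params : rest num: add FIRST(num) = { num }.
In param : 'then' ; rest 'do': add FIRST('do') = { 'do' }.
Union: FOLLOW(rest) = { 'do', num }.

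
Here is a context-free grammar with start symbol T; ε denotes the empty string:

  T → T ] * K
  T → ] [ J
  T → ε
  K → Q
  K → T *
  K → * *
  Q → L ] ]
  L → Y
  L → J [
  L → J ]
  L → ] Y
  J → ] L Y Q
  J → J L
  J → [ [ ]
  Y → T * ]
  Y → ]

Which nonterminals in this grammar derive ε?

{ T }

Directly nullable (have an ε-production): T.
No other nonterminal has a production whose RHS symbols are all nullable.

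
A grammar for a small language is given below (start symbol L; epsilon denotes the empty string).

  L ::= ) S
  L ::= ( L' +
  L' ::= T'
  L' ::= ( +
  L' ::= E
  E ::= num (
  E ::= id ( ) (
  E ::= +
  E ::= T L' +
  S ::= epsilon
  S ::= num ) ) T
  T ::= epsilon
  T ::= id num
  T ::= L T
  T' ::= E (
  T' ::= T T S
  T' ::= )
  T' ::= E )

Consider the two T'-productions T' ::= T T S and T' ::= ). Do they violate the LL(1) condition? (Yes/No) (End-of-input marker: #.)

FIRST(T T S) = { (, ), id, num, epsilon } and FIRST()) = { ) }.
Both contain ), so the two alternatives are not disjoint — LL(1) conflict.

Yes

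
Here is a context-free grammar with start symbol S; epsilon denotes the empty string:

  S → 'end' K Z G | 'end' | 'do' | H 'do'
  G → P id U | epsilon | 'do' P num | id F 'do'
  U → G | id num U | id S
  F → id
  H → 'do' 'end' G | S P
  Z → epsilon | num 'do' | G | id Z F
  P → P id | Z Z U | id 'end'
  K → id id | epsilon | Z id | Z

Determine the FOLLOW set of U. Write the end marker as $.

{ $, 'do', id, num }

In G → P id U: U is at the end, add FOLLOW(G) = { $, 'do', id, num }.
In U → id num U: U is at the end, add FOLLOW(U) = { $, 'do', id, num }.
In P → Z Z U: U is at the end, add FOLLOW(P) = { 'do', id, num }.
Union: FOLLOW(U) = { $, 'do', id, num }.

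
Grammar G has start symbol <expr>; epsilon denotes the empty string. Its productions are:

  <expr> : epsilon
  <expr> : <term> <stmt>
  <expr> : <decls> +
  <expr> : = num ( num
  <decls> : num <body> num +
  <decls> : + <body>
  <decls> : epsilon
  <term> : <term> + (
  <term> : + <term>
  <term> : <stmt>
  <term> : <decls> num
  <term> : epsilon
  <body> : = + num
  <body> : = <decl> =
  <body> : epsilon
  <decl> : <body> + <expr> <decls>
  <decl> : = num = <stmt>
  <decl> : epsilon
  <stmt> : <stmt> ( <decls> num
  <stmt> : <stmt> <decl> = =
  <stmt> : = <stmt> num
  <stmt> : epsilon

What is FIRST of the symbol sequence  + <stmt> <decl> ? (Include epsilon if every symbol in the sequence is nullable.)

+ is a terminal; add {+} and stop.

{ + }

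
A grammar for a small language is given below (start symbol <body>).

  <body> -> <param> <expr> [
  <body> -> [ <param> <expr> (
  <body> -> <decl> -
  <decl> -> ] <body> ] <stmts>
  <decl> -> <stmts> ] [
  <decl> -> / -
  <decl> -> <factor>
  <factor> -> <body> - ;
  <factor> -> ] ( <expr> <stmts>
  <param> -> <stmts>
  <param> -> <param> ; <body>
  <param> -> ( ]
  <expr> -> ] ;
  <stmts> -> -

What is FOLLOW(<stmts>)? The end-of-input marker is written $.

{ -, ;, ] }

In <decl> -> ] <body> ] <stmts>: <stmts> is at the end, add FOLLOW(<decl>) = { - }.
In <decl> -> <stmts> ] [: add FIRST(] [) = { ] }.
In <factor> -> ] ( <expr> <stmts>: <stmts> is at the end, add FOLLOW(<factor>) = { - }.
In <param> -> <stmts>: <stmts> is at the end, add FOLLOW(<param>) = { ;, ] }.
Union: FOLLOW(<stmts>) = { -, ;, ] }.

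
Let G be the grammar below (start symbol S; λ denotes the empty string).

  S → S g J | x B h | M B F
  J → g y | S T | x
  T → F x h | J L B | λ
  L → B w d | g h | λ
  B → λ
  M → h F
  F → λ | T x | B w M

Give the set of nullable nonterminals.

Directly nullable (have an λ-production): T, L, B, F.
No other nonterminal has a production whose RHS symbols are all nullable.

{ B, F, L, T }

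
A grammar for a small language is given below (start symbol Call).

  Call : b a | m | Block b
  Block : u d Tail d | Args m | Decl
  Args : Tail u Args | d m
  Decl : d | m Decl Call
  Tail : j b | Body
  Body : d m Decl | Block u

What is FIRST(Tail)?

{ d, j, m, u }

Tail : j b contributes {j}.
From Tail : Body: add FIRST(Body) = { d, j, m, u }.
Union: FIRST(Tail) = { d, j, m, u }.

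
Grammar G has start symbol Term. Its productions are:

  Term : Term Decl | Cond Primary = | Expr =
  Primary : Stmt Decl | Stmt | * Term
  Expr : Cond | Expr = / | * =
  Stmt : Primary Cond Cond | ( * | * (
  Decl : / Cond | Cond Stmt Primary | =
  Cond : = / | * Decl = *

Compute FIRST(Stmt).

{ (, * }

From Stmt : Primary Cond Cond: add FIRST(Primary) = { (, * }.
Stmt : ( * contributes {(}.
Stmt : * ( contributes {*}.
Union: FIRST(Stmt) = { (, * }.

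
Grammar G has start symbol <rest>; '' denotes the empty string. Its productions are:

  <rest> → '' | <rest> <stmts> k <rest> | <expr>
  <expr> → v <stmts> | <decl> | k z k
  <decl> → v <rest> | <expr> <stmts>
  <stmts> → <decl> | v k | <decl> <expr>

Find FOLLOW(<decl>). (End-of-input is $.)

In <expr> → <decl>: <decl> is at the end, add FOLLOW(<expr>) = { $, k, v }.
In <stmts> → <decl>: <decl> is at the end, add FOLLOW(<stmts>) = { $, k, v }.
In <stmts> → <decl> <expr>: add FIRST(<expr>) = { k, v }.
Union: FOLLOW(<decl>) = { $, k, v }.

{ $, k, v }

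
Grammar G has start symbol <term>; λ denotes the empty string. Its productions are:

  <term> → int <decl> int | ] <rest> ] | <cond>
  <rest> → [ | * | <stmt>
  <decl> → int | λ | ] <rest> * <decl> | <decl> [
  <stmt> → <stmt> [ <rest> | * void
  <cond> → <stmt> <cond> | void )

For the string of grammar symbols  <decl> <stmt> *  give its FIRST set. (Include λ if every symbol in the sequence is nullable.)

{ *, [, ], int }

Add FIRST(<decl>)\{λ} = { [, ], int }; <decl> is nullable, continue.
Add FIRST(<stmt>) = { * }; <stmt> is not nullable, stop.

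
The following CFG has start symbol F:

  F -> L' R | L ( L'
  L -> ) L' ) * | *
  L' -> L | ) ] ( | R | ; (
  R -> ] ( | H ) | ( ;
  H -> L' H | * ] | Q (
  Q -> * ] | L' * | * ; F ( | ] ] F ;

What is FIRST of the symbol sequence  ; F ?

{ ; }

; is a terminal; add {;} and stop.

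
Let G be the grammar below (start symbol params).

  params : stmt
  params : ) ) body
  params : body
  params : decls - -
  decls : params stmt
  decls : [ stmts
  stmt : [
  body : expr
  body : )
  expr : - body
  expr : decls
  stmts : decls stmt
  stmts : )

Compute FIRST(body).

{ ), -, [ }

From body : expr: add FIRST(expr) = { ), -, [ }.
body : ) contributes {)}.
Union: FIRST(body) = { ), -, [ }.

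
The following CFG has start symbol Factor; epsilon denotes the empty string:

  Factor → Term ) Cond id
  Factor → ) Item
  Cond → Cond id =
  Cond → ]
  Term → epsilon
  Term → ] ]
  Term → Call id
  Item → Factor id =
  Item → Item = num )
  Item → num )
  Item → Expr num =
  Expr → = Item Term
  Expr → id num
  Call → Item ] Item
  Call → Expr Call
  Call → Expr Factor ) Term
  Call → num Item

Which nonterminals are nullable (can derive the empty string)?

{ Term }

Directly nullable (have an epsilon-production): Term.
No other nonterminal has a production whose RHS symbols are all nullable.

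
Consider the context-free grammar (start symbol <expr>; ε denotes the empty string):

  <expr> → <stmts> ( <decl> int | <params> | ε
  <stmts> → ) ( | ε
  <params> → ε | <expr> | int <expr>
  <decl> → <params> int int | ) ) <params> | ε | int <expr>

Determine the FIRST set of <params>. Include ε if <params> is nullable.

{ (, ), int, ε }

<params> → ε contributes ε.
From <params> → <expr>: add FIRST(<expr>) = { (, ), int, ε } (including ε since <expr> is nullable).
<params> → int <expr> contributes {int}.
Union: FIRST(<params>) = { (, ), int, ε }.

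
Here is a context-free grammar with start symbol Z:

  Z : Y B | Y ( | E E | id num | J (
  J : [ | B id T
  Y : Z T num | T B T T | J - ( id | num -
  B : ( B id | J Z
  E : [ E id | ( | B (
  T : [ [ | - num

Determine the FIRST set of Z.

{ (, -, [, id, num }

From Z : Y B: add FIRST(Y) = { (, -, [, id, num }.
From Z : Y (: add FIRST(Y) = { (, -, [, id, num }.
From Z : E E: add FIRST(E) = { (, [ }.
Z : id num contributes {id}.
From Z : J (: add FIRST(J) = { (, [ }.
Union: FIRST(Z) = { (, -, [, id, num }.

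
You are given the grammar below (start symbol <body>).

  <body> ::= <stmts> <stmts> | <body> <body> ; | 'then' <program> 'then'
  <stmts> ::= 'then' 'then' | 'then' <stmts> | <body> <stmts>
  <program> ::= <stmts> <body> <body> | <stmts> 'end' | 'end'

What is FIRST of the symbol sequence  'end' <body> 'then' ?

{ 'end' }

'end' is a terminal; add {'end'} and stop.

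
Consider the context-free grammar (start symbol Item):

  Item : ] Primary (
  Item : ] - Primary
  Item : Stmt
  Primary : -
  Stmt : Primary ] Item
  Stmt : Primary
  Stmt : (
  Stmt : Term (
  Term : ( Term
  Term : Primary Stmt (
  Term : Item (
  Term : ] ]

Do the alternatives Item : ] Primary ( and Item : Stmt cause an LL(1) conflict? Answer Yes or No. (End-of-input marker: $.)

Yes

FIRST(] Primary () = { ] } and FIRST(Stmt) = { (, -, ] }.
Both contain ], so the two alternatives are not disjoint — LL(1) conflict.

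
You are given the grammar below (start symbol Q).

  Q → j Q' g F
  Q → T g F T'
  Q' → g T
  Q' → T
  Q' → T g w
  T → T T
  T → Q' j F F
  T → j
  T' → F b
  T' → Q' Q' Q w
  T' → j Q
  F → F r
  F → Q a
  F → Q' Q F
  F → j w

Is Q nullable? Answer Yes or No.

No nonterminal in this grammar is nullable.
No production of Q has an RHS whose symbols are all nullable, so Q is not nullable.

No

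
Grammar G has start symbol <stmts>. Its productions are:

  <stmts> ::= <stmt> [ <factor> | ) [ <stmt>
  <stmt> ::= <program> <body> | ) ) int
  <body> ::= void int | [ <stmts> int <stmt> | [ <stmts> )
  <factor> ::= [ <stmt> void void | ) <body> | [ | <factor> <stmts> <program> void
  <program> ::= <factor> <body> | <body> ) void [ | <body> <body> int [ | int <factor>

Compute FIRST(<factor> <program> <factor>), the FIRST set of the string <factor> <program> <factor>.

Add FIRST(<factor>) = { ), [ }; <factor> is not nullable, stop.

{ ), [ }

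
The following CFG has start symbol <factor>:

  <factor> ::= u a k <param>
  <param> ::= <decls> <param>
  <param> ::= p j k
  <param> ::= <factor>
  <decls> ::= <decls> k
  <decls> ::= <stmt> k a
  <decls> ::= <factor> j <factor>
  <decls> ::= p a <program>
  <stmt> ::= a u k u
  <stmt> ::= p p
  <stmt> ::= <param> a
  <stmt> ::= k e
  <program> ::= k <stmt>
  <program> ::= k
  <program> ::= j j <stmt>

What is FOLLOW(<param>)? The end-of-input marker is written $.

{ $, a, j, k, p, u }

In <factor> ::= u a k <param>: <param> is at the end, add FOLLOW(<factor>) = { $, a, j, k, p, u }.
In <param> ::= <decls> <param>: <param> is at the end, add FOLLOW(<param>) = { $, a, j, k, p, u }.
In <stmt> ::= <param> a: add FIRST(a) = { a }.
Union: FOLLOW(<param>) = { $, a, j, k, p, u }.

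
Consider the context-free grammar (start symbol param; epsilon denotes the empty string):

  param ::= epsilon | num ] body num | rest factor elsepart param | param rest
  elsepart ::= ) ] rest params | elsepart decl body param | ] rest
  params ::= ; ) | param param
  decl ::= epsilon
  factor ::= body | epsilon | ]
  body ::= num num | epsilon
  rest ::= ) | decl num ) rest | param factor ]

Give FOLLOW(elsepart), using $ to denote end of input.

{ $, ), ], num }

In param ::= rest factor elsepart param: add FIRST(param)\{epsilon} = { ), ], num }.
  Since param is nullable, also add FOLLOW(param) = { $, ), ], num }.
In elsepart ::= elsepart decl body param: add FIRST(decl body param)\{epsilon} = { ), ], num }.
  Since decl body param is nullable, also add FOLLOW(elsepart) = { $, ), ], num }.
Union: FOLLOW(elsepart) = { $, ), ], num }.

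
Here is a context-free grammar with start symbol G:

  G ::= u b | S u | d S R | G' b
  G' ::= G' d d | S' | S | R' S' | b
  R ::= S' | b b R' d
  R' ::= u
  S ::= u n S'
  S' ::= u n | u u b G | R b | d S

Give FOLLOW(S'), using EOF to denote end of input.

In G' ::= S': S' is at the end, add FOLLOW(G') = { b, d }.
In G' ::= R' S': S' is at the end, add FOLLOW(G') = { b, d }.
In R ::= S': S' is at the end, add FOLLOW(R) = { EOF, b, d, u }.
In S ::= u n S': S' is at the end, add FOLLOW(S) = { EOF, b, d, u }.
Union: FOLLOW(S') = { EOF, b, d, u }.

{ EOF, b, d, u }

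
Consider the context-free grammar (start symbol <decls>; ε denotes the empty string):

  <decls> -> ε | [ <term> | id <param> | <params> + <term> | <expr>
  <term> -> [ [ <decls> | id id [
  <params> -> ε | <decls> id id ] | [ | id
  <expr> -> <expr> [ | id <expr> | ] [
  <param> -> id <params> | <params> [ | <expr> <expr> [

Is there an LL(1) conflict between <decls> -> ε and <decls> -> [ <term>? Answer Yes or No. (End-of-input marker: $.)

FIRST(ε) = { ε } and FIRST([ <term>) = { [ }.
The first is nullable but FOLLOW(<decls>) = { $, id } is disjoint from FIRST of the second.

No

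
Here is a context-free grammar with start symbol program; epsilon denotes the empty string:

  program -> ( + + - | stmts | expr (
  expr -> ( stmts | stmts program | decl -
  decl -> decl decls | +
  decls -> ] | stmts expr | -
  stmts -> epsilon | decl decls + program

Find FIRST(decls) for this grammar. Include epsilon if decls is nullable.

{ (, +, -, ], epsilon }

decls -> ] contributes {]}.
From decls -> stmts expr: stmts, expr nullable, take FIRST(stmts) ∪ FIRST(expr) = { (, + }; also epsilon since the whole RHS is nullable.
decls -> - contributes {-}.
Union: FIRST(decls) = { (, +, -, ], epsilon }.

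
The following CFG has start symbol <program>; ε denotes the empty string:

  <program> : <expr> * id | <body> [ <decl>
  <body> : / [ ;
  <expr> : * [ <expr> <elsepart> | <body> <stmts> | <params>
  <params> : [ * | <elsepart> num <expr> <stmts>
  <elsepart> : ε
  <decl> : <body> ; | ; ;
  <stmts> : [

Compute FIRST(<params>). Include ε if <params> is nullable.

<params> : [ * contributes {[}.
From <params> : <elsepart> num <expr> <stmts>: <elsepart> nullable, take FIRST(<elsepart>) ∪ {num} = { num }.
Union: FIRST(<params>) = { [, num }.

{ [, num }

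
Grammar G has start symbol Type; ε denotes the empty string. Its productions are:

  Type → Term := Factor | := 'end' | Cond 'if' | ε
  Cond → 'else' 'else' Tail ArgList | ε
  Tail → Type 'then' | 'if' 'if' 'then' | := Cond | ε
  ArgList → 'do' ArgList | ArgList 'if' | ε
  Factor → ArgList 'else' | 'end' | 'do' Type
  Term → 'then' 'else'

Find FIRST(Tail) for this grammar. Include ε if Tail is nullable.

From Tail → Type 'then': Type nullable, take FIRST(Type) ∪ {'then'} = { 'else', 'if', 'then', := }.
Tail → 'if' 'if' 'then' contributes {'if'}.
Tail → := Cond contributes {:=}.
Tail → ε contributes ε.
Union: FIRST(Tail) = { 'else', 'if', 'then', :=, ε }.

{ 'else', 'if', 'then', :=, ε }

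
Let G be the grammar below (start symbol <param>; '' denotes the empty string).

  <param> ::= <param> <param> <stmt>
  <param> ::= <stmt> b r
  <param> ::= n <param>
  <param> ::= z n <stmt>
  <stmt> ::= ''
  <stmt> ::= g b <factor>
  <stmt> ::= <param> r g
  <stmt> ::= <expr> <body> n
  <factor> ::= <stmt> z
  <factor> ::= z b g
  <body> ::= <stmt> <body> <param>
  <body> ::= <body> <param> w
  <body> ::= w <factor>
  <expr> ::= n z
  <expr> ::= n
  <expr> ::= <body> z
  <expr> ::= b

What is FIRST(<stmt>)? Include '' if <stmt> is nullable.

<stmt> ::= '' contributes ''.
<stmt> ::= g b <factor> contributes {g}.
From <stmt> ::= <param> r g: add FIRST(<param>) = { b, g, n, w, z }.
From <stmt> ::= <expr> <body> n: add FIRST(<expr>) = { b, g, n, w, z }.
Union: FIRST(<stmt>) = { b, g, n, w, z, '' }.

{ b, g, n, w, z, '' }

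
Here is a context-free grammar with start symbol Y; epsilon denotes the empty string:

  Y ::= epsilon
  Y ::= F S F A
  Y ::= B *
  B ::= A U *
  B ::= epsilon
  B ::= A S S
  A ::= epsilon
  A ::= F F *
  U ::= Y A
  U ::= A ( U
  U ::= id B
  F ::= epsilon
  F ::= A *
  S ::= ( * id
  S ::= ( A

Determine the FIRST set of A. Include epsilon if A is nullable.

{ *, epsilon }

A ::= epsilon contributes epsilon.
From A ::= F F *: F, F nullable, take FIRST(F) ∪ FIRST(F) ∪ {*} = { * }.
Union: FIRST(A) = { *, epsilon }.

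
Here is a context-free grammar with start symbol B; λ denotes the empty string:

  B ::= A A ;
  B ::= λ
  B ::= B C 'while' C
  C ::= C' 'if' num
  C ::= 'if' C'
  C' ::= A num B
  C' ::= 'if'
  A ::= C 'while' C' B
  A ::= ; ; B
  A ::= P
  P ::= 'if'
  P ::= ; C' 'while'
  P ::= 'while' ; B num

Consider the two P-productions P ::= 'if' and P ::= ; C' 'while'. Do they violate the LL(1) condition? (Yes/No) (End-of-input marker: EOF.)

FIRST('if') = { 'if' } and FIRST(; C' 'while') = { ; }.
The FIRST sets are disjoint and neither alternative is nullable — no conflict.

No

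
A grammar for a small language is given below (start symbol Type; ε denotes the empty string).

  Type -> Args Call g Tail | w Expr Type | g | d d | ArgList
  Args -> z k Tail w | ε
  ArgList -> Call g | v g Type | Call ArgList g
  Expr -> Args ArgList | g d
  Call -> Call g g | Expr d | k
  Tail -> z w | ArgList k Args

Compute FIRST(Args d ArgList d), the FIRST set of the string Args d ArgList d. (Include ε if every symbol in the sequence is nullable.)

{ d, z }

Add FIRST(Args)\{ε} = { z }; Args is nullable, continue.
d is a terminal; add {d} and stop.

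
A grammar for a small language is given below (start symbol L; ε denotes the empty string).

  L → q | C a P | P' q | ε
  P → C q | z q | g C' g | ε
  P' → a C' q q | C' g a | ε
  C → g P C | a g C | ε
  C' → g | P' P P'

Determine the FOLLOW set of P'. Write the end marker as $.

{ a, g, q, z }

In L → P' q: add FIRST(q) = { q }.
In C' → P' P P': add FIRST(P P')\{ε} = { a, g, q, z }.
  Since P P' is nullable, also add FOLLOW(C') = { g, q }.
In C' → P' P P': P' is at the end, add FOLLOW(C') = { g, q }.
Union: FOLLOW(P') = { a, g, q, z }.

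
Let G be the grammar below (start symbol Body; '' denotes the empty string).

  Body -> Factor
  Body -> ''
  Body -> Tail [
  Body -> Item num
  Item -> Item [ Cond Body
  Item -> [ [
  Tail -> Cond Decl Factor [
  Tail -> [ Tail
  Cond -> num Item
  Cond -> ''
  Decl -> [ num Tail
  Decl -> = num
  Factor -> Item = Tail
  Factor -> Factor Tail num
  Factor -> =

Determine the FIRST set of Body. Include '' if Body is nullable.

From Body -> Factor: add FIRST(Factor) = { =, [ }.
Body -> '' contributes ''.
From Body -> Tail [: add FIRST(Tail) = { =, [, num }.
From Body -> Item num: add FIRST(Item) = { [ }.
Union: FIRST(Body) = { =, [, num, '' }.

{ =, [, num, '' }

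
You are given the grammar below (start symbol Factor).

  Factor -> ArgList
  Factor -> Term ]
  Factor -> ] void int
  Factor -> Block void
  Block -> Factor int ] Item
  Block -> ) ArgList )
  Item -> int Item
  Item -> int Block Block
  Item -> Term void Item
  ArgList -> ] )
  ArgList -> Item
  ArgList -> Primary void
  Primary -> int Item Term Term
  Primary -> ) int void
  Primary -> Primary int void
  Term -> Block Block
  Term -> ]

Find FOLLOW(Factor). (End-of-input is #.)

{ #, int }

Factor is the start symbol, so # ∈ FOLLOW(Factor).
In Block -> Factor int ] Item: add FIRST(int ] Item) = { int }.
Union: FOLLOW(Factor) = { #, int }.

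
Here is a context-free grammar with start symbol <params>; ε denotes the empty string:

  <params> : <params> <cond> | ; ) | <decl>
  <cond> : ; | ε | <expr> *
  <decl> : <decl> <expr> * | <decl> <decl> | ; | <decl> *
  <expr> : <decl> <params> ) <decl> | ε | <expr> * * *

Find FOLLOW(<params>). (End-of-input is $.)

<params> is the start symbol, so $ ∈ FOLLOW(<params>).
In <params> : <params> <cond>: add FIRST(<cond>)\{ε} = { *, ; }.
  Since <cond> is nullable, also add FOLLOW(<params>) = { $, ), *, ; }.
In <expr> : <decl> <params> ) <decl>: add FIRST() <decl>) = { ) }.
Union: FOLLOW(<params>) = { $, ), *, ; }.

{ $, ), *, ; }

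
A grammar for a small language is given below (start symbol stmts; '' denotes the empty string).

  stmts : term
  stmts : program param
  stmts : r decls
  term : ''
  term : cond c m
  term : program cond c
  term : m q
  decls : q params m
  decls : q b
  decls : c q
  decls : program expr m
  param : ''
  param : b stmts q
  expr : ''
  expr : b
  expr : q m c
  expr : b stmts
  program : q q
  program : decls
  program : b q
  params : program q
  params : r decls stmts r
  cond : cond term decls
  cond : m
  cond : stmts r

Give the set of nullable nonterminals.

{ expr, param, stmts, term }

Directly nullable (have an ''-production): term, param, expr.
stmts : term with every symbol nullable, so stmts is nullable.
No other nonterminal has a production whose RHS symbols are all nullable.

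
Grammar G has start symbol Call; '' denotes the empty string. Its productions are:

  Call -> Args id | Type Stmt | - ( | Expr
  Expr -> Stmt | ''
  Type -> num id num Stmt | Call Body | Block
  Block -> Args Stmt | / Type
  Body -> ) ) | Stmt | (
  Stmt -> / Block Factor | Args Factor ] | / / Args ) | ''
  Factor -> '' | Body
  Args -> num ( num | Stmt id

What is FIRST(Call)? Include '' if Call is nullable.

From Call -> Args id: add FIRST(Args) = { /, id, num }.
From Call -> Type Stmt: Type, Stmt nullable, take FIRST(Type) ∪ FIRST(Stmt) = { (, ), -, /, id, num }; also '' since the whole RHS is nullable.
Call -> - ( contributes {-}.
From Call -> Expr: add FIRST(Expr) = { /, id, num, '' } (including '' since Expr is nullable).
Union: FIRST(Call) = { (, ), -, /, id, num, '' }.

{ (, ), -, /, id, num, '' }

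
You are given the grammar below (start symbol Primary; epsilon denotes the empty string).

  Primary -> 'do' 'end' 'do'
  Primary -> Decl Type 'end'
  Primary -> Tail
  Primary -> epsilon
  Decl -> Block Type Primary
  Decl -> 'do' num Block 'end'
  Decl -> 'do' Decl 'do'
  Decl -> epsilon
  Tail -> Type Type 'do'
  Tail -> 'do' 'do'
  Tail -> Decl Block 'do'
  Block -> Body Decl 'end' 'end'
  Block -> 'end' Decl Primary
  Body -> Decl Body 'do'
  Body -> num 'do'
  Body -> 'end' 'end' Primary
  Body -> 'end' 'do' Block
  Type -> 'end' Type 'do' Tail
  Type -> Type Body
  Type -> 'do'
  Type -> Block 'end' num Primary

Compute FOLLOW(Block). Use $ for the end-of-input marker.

In Decl -> Block Type Primary: add FIRST(Type Primary) = { 'do', 'end', num }.
In Decl -> 'do' num Block 'end': add FIRST('end') = { 'end' }.
In Tail -> Decl Block 'do': add FIRST('do') = { 'do' }.
In Body -> 'end' 'do' Block: Block is at the end, add FOLLOW(Body) = { 'do', 'end', num }.
In Type -> Block 'end' num Primary: add FIRST('end' num Primary) = { 'end' }.
Union: FOLLOW(Block) = { 'do', 'end', num }.

{ 'do', 'end', num }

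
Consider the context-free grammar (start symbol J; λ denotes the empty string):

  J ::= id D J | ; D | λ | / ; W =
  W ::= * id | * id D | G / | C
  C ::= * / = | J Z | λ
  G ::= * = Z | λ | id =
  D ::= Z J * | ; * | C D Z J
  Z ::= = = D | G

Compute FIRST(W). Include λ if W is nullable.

W ::= * id contributes {*}.
W ::= * id D contributes {*}.
From W ::= G /: G nullable, take FIRST(G) ∪ {/} = { *, /, id }.
From W ::= C: add FIRST(C) = { *, /, ;, =, id, λ } (including λ since C is nullable).
Union: FIRST(W) = { *, /, ;, =, id, λ }.

{ *, /, ;, =, id, λ }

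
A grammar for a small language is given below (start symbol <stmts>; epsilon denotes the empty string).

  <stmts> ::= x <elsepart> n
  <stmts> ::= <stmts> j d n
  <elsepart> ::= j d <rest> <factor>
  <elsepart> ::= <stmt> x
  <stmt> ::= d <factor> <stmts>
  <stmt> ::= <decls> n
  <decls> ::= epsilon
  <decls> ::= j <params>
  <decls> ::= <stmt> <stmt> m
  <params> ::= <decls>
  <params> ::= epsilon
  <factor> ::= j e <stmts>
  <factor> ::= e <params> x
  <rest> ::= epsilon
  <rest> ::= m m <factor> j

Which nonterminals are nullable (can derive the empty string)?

Directly nullable (have an epsilon-production): <decls>, <params>, <rest>.
No other nonterminal has a production whose RHS symbols are all nullable.

{ <decls>, <params>, <rest> }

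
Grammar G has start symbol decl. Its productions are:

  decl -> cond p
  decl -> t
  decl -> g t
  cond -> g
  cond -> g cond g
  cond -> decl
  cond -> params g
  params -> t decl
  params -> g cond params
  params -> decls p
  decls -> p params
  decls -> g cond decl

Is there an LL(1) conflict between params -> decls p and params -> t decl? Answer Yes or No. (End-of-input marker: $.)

FIRST(decls p) = { g, p } and FIRST(t decl) = { t }.
The FIRST sets are disjoint and neither alternative is nullable — no conflict.

No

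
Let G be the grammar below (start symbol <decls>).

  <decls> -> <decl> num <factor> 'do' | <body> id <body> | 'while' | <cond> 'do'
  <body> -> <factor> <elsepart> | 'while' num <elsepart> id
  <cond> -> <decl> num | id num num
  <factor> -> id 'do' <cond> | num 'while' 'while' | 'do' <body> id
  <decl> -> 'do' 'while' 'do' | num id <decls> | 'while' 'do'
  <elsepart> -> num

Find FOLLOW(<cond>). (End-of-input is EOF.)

{ 'do', num }

In <decls> -> <cond> 'do': add FIRST('do') = { 'do' }.
In <factor> -> id 'do' <cond>: <cond> is at the end, add FOLLOW(<factor>) = { 'do', num }.
Union: FOLLOW(<cond>) = { 'do', num }.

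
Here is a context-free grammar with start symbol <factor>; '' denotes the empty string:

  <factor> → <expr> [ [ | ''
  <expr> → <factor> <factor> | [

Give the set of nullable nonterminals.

{ <expr>, <factor> }

Directly nullable (have an ''-production): <factor>.
<expr> → <factor> <factor> with every symbol nullable, so <expr> is nullable.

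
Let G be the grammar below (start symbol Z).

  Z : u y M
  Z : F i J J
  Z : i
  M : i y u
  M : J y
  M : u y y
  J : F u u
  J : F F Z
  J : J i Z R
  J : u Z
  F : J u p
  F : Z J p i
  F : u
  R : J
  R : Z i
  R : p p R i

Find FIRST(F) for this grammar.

From F : J u p: add FIRST(J) = { i, u }.
From F : Z J p i: add FIRST(Z) = { i, u }.
F : u contributes {u}.
Union: FIRST(F) = { i, u }.

{ i, u }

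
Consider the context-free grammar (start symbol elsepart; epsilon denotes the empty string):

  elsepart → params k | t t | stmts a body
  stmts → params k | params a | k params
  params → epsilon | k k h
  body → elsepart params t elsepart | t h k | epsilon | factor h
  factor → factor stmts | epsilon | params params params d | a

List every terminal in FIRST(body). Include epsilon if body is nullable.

From body → elsepart params t elsepart: add FIRST(elsepart) = { a, k, t }.
body → t h k contributes {t}.
body → epsilon contributes epsilon.
From body → factor h: factor nullable, take FIRST(factor) ∪ {h} = { a, d, h, k }.
Union: FIRST(body) = { a, d, h, k, t, epsilon }.

{ a, d, h, k, t, epsilon }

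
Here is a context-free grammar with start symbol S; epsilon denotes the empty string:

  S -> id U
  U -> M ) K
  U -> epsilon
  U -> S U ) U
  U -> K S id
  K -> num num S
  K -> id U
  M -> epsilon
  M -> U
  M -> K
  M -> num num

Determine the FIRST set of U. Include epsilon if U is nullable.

{ ), id, num, epsilon }

From U -> M ) K: M nullable, take FIRST(M) ∪ {)} = { ), id, num }.
U -> epsilon contributes epsilon.
From U -> S U ) U: add FIRST(S) = { id }.
From U -> K S id: add FIRST(K) = { id, num }.
Union: FIRST(U) = { ), id, num, epsilon }.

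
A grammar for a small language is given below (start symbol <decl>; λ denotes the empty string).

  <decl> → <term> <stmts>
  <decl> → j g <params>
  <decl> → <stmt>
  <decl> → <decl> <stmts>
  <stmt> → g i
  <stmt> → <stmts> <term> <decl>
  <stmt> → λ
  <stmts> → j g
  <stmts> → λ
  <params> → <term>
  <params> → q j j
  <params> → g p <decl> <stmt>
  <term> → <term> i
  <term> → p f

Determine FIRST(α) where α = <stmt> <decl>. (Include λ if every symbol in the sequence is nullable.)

Add FIRST(<stmt>)\{λ} = { g, j, p }; <stmt> is nullable, continue.
Add FIRST(<decl>)\{λ} = { g, j, p }; <decl> is nullable, continue.
Every symbol is nullable, so include λ.

{ g, j, p, λ }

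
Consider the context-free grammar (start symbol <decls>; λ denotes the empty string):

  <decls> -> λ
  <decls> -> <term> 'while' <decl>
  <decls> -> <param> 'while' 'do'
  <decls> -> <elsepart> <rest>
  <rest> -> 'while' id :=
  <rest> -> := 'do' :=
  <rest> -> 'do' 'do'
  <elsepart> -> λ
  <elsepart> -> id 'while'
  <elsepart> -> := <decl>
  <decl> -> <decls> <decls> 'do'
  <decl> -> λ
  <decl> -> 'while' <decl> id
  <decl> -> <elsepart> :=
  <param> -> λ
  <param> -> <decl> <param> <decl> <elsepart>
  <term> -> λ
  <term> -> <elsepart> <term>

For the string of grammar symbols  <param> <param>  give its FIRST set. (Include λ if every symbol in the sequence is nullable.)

Add FIRST(<param>)\{λ} = { 'do', 'while', :=, id }; <param> is nullable, continue.
Add FIRST(<param>)\{λ} = { 'do', 'while', :=, id }; <param> is nullable, continue.
Every symbol is nullable, so include λ.

{ 'do', 'while', :=, id, λ }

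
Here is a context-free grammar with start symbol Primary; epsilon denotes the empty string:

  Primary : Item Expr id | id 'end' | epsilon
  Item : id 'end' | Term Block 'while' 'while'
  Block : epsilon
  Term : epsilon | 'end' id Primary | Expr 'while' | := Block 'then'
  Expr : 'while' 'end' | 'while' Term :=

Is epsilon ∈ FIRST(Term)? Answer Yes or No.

Term has an epsilon-production, so Term ⇒ epsilon.

Yes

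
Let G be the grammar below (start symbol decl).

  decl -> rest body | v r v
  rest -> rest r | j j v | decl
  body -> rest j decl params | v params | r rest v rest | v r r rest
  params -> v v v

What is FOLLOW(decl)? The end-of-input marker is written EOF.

{ EOF, j, r, v }

decl is the start symbol, so EOF ∈ FOLLOW(decl).
In rest -> decl: decl is at the end, add FOLLOW(rest) = { EOF, j, r, v }.
In body -> rest j decl params: add FIRST(params) = { v }.
Union: FOLLOW(decl) = { EOF, j, r, v }.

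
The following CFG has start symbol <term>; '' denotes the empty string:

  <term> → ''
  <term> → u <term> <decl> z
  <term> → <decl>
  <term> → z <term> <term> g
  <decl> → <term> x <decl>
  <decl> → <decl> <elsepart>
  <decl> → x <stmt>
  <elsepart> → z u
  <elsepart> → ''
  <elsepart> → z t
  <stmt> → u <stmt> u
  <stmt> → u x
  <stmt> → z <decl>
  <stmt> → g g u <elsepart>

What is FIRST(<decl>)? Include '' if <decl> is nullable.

From <decl> → <term> x <decl>: <term> nullable, take FIRST(<term>) ∪ {x} = { u, x, z }.
From <decl> → <decl> <elsepart>: add FIRST(<decl>) = { u, x, z }.
<decl> → x <stmt> contributes {x}.
Union: FIRST(<decl>) = { u, x, z }.

{ u, x, z }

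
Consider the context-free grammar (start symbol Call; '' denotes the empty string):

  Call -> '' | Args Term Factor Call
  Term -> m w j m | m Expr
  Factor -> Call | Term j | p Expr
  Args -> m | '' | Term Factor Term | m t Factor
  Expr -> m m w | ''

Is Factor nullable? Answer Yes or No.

Factor -> Call and each of Call is nullable, so Factor ⇒* ''.

Yes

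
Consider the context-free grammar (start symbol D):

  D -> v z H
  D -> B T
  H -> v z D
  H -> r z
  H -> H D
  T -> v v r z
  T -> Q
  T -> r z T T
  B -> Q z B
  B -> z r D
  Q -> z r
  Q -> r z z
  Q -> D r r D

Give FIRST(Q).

{ r, v, z }

Q -> z r contributes {z}.
Q -> r z z contributes {r}.
From Q -> D r r D: add FIRST(D) = { r, v, z }.
Union: FIRST(Q) = { r, v, z }.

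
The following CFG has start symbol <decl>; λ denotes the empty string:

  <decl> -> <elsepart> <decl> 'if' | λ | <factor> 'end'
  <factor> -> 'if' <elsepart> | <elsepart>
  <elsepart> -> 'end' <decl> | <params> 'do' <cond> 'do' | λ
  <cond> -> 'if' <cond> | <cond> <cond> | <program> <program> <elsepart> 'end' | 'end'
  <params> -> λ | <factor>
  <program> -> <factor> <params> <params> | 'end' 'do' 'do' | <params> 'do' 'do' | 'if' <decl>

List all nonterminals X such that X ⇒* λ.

Directly nullable (have an λ-production): <decl>, <elsepart>, <params>.
<program> -> <factor> <params> <params> with every symbol nullable, so <program> is nullable.
<factor> -> <elsepart> with every symbol nullable, so <factor> is nullable.
No other nonterminal has a production whose RHS symbols are all nullable.

{ <decl>, <elsepart>, <factor>, <params>, <program> }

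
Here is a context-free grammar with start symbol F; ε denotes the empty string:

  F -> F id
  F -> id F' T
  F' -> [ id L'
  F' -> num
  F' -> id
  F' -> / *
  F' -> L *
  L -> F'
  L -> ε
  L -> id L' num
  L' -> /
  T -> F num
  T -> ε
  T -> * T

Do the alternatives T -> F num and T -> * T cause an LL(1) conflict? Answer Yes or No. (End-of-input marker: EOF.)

FIRST(F num) = { id } and FIRST(* T) = { * }.
The FIRST sets are disjoint and neither alternative is nullable — no conflict.

No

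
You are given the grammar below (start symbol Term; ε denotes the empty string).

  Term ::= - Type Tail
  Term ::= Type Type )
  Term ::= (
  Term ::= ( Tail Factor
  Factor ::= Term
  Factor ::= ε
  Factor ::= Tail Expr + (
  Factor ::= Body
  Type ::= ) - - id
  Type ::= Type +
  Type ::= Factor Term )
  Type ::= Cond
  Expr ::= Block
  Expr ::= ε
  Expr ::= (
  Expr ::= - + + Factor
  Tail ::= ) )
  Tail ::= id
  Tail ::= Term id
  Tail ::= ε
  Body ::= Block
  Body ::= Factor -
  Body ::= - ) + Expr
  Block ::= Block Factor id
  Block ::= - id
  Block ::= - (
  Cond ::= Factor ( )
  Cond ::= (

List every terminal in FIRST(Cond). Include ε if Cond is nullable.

{ (, ), +, -, id }

From Cond ::= Factor ( ): Factor nullable, take FIRST(Factor) ∪ {(} = { (, ), +, -, id }.
Cond ::= ( contributes {(}.
Union: FIRST(Cond) = { (, ), +, -, id }.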